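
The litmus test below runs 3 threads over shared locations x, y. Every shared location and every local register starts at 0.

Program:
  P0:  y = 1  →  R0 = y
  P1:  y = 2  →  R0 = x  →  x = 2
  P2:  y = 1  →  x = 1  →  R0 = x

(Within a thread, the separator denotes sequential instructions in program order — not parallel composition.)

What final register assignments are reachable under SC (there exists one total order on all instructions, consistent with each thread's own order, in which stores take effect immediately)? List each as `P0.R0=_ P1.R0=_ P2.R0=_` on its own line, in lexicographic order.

P0.R0=1 P1.R0=0 P2.R0=1
P0.R0=1 P1.R0=0 P2.R0=2
P0.R0=1 P1.R0=1 P2.R0=1
P0.R0=1 P1.R0=1 P2.R0=2
P0.R0=2 P1.R0=0 P2.R0=1
P0.R0=2 P1.R0=0 P2.R0=2
P0.R0=2 P1.R0=1 P2.R0=1
P0.R0=2 P1.R0=1 P2.R0=2

outcome vector order: (P0.R0,P1.R0,P2.R0)
|SC outcomes| = 8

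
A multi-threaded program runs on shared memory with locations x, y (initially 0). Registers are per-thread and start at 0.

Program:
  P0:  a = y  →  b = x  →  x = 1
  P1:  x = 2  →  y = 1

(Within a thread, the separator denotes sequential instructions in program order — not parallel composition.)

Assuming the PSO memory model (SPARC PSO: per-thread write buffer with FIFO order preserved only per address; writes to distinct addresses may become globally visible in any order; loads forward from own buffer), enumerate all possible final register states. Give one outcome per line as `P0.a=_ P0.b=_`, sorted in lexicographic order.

outcome vector order: (P0.a,P0.b)
|PSO outcomes| = 4

P0.a=0 P0.b=0
P0.a=0 P0.b=2
P0.a=1 P0.b=0
P0.a=1 P0.b=2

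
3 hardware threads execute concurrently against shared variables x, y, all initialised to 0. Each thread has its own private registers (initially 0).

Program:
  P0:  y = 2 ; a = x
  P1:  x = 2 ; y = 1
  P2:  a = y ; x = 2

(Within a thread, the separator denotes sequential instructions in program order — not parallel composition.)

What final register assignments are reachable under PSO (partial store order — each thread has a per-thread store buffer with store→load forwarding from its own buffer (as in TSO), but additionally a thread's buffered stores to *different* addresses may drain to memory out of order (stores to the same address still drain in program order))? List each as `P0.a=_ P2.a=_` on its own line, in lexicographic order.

outcome vector order: (P0.a,P2.a)
|PSO outcomes| = 6

P0.a=0 P2.a=0
P0.a=0 P2.a=1
P0.a=0 P2.a=2
P0.a=2 P2.a=0
P0.a=2 P2.a=1
P0.a=2 P2.a=2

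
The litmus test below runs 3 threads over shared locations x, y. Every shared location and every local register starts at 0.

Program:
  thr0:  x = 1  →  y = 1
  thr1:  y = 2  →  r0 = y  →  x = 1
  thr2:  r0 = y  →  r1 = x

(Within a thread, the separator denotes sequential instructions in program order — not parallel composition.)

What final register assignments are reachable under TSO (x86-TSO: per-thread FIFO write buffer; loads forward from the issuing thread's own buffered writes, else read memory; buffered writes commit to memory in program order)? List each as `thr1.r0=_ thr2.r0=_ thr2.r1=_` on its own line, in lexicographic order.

outcome vector order: (thr1.r0,thr2.r0,thr2.r1)
|TSO outcomes| = 10

thr1.r0=1 thr2.r0=0 thr2.r1=0
thr1.r0=1 thr2.r0=0 thr2.r1=1
thr1.r0=1 thr2.r0=1 thr2.r1=1
thr1.r0=1 thr2.r0=2 thr2.r1=0
thr1.r0=1 thr2.r0=2 thr2.r1=1
thr1.r0=2 thr2.r0=0 thr2.r1=0
thr1.r0=2 thr2.r0=0 thr2.r1=1
thr1.r0=2 thr2.r0=1 thr2.r1=1
thr1.r0=2 thr2.r0=2 thr2.r1=0
thr1.r0=2 thr2.r0=2 thr2.r1=1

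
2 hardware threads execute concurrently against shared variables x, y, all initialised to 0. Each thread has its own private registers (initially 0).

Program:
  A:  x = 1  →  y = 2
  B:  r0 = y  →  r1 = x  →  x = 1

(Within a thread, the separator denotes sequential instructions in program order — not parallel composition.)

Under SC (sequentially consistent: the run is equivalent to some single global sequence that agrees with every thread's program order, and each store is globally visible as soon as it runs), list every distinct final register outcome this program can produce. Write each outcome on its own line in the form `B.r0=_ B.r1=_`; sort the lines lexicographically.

B.r0=0 B.r1=0
B.r0=0 B.r1=1
B.r0=2 B.r1=1

outcome vector order: (B.r0,B.r1)
|SC outcomes| = 3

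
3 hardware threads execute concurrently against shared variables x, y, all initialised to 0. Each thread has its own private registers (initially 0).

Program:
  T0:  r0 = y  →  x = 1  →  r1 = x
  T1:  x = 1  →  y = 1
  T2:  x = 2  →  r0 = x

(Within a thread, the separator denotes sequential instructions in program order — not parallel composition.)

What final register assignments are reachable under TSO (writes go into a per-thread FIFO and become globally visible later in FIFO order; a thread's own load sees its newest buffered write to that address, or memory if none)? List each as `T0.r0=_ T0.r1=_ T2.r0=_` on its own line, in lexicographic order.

T0.r0=0 T0.r1=1 T2.r0=1
T0.r0=0 T0.r1=1 T2.r0=2
T0.r0=0 T0.r1=2 T2.r0=1
T0.r0=0 T0.r1=2 T2.r0=2
T0.r0=1 T0.r1=1 T2.r0=1
T0.r0=1 T0.r1=1 T2.r0=2
T0.r0=1 T0.r1=2 T2.r0=2

outcome vector order: (T0.r0,T0.r1,T2.r0)
|TSO outcomes| = 7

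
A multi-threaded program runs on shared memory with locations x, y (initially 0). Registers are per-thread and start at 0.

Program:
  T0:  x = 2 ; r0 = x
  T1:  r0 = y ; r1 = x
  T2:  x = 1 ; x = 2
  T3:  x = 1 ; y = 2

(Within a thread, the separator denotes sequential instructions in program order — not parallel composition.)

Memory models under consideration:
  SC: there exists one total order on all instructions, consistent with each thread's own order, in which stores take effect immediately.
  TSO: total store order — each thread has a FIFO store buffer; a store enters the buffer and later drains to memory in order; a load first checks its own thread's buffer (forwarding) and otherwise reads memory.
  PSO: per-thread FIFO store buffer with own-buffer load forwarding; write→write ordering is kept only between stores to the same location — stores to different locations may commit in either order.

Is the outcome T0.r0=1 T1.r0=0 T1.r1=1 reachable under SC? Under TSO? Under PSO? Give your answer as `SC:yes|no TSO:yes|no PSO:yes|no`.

SC:yes TSO:yes PSO:yes

outcome vector order: (T0.r0,T1.r0,T1.r1)
SC (10): 1/0/0 1/0/1 1/0/2 1/2/1 1/2/2 2/0/0 2/0/1 2/0/2 2/2/1 2/2/2
TSO (10): 1/0/0 1/0/1 1/0/2 1/2/1 1/2/2 2/0/0 2/0/1 2/0/2 2/2/1 2/2/2
PSO (12): 1/0/0 1/0/1 1/0/2 1/2/0 1/2/1 1/2/2 2/0/0 2/0/1 2/0/2 2/2/0 2/2/1 2/2/2
target 1/0/1 ∈ {SC,TSO,PSO}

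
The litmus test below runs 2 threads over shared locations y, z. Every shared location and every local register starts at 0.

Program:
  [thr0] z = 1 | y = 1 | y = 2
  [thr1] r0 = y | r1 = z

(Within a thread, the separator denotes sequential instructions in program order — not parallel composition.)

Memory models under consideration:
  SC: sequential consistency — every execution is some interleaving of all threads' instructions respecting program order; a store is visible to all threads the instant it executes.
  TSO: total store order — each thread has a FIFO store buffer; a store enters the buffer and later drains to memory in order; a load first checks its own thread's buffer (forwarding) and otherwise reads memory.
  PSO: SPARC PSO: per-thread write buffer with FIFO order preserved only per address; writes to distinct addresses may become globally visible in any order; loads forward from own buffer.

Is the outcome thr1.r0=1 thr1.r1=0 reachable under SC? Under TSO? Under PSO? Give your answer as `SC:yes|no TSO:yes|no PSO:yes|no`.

SC:no TSO:no PSO:yes

outcome vector order: (thr1.r0,thr1.r1)
under SC → 0/0; 0/1; 1/1; 2/1
under TSO → 0/0; 0/1; 1/1; 2/1
under PSO → 0/0; 0/1; 1/0; 1/1; 2/0; 2/1
target 1/0 ∈ {PSO}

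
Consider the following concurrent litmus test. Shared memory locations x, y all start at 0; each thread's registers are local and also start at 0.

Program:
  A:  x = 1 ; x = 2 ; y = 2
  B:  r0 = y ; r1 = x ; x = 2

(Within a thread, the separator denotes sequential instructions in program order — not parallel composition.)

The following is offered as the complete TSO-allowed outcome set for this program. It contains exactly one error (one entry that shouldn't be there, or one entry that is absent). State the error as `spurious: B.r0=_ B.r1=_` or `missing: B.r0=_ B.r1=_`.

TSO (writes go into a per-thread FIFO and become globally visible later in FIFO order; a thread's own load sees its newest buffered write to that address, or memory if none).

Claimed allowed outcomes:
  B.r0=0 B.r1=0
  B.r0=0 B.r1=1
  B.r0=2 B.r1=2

missing: B.r0=0 B.r1=2

outcome vector order: (B.r0,B.r1)
under TSO → 0/0, 0/1, 0/2, 2/2
TSO∖claimed = {0/2}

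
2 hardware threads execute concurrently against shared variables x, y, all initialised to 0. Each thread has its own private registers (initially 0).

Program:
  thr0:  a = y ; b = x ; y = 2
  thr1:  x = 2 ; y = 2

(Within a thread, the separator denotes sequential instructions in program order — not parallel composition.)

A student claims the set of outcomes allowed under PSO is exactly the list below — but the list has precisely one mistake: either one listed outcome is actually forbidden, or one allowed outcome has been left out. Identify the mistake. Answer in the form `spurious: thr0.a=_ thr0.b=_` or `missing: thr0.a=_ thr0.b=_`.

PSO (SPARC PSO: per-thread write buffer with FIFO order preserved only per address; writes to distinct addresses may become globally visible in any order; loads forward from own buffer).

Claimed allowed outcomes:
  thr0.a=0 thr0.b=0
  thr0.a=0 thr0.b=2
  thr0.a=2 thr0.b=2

missing: thr0.a=2 thr0.b=0

outcome vector order: (thr0.a,thr0.b)
PSO (4): (0,0); (0,2); (2,0); (2,2)
PSO∖claimed = {(2,0)}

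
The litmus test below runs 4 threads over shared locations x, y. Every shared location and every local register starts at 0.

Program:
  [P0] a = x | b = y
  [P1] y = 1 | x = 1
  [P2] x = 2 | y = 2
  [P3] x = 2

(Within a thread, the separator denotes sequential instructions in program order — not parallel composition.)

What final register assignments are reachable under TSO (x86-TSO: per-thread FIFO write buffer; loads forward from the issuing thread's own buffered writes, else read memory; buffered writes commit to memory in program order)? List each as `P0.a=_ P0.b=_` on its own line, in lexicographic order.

outcome vector order: (P0.a,P0.b)
|TSO outcomes| = 8

P0.a=0 P0.b=0
P0.a=0 P0.b=1
P0.a=0 P0.b=2
P0.a=1 P0.b=1
P0.a=1 P0.b=2
P0.a=2 P0.b=0
P0.a=2 P0.b=1
P0.a=2 P0.b=2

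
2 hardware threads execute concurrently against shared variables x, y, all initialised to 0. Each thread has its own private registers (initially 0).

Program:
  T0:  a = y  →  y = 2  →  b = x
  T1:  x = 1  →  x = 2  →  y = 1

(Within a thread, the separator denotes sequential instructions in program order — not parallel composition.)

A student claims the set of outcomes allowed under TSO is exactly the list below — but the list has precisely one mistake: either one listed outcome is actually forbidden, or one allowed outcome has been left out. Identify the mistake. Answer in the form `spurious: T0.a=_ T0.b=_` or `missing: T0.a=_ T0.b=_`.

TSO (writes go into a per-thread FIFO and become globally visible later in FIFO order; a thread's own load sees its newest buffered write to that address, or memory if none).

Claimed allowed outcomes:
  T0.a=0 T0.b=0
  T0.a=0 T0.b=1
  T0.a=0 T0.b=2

outcome vector order: (T0.a,T0.b)
under TSO → 00 01 02 12
TSO∖claimed = {12}

missing: T0.a=1 T0.b=2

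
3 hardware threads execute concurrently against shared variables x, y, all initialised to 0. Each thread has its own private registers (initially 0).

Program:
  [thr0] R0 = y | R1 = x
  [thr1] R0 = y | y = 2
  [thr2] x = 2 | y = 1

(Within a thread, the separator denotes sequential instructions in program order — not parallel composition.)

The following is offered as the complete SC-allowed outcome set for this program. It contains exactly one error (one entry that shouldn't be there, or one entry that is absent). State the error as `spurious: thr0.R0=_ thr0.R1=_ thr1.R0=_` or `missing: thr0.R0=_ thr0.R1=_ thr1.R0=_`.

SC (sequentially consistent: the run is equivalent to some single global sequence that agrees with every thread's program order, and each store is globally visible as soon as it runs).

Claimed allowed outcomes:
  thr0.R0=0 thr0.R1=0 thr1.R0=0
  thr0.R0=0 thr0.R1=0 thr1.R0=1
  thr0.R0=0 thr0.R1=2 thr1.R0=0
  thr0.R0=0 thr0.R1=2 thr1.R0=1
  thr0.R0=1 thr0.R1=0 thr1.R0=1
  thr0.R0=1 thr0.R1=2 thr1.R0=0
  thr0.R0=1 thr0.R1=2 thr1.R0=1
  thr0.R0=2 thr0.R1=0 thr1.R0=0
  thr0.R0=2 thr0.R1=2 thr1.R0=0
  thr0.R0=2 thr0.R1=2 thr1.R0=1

outcome vector order: (thr0.R0,thr0.R1,thr1.R0)
SC: 9 outcomes — {000; 001; 020; 021; 120; 121; 200; 220; 221}
claimed∖SC = {101}

spurious: thr0.R0=1 thr0.R1=0 thr1.R0=1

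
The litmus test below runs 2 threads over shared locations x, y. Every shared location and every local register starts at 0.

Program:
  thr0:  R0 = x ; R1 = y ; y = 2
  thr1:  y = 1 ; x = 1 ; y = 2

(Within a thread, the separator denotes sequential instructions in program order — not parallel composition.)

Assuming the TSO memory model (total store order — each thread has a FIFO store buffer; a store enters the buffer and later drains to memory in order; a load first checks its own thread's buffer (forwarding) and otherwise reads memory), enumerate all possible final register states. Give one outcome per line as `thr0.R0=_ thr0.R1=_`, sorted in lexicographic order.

outcome vector order: (thr0.R0,thr0.R1)
|TSO outcomes| = 5

thr0.R0=0 thr0.R1=0
thr0.R0=0 thr0.R1=1
thr0.R0=0 thr0.R1=2
thr0.R0=1 thr0.R1=1
thr0.R0=1 thr0.R1=2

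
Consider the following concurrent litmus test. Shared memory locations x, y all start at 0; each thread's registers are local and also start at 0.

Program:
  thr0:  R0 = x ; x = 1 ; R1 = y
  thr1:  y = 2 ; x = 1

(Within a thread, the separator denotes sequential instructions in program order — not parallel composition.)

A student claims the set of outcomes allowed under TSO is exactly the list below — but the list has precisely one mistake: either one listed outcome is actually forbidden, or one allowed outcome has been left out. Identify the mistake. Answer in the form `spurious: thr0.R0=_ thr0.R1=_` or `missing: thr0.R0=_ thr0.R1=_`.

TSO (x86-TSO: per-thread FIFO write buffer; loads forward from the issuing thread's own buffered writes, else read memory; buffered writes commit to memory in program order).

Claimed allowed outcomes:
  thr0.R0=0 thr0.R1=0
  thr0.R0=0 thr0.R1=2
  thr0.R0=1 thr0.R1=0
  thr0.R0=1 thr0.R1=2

outcome vector order: (thr0.R0,thr0.R1)
under TSO → 0/0, 0/2, 1/2
claimed∖TSO = {1/0}

spurious: thr0.R0=1 thr0.R1=0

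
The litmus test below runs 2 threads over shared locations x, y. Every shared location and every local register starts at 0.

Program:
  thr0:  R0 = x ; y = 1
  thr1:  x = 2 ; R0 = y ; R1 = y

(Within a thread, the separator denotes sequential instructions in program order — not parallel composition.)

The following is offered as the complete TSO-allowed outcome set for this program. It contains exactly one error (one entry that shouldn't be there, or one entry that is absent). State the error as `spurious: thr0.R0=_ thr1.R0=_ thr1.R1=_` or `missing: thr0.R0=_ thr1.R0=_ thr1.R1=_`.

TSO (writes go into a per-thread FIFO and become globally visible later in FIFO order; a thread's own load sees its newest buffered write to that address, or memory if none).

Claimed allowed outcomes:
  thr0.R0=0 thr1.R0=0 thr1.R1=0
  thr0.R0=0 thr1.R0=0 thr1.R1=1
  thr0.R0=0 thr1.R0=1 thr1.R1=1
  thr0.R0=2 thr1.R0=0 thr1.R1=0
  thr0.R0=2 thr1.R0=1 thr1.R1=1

missing: thr0.R0=2 thr1.R0=0 thr1.R1=1

outcome vector order: (thr0.R0,thr1.R0,thr1.R1)
TSO: 6 outcomes — {000 001 011 200 201 211}
TSO∖claimed = {201}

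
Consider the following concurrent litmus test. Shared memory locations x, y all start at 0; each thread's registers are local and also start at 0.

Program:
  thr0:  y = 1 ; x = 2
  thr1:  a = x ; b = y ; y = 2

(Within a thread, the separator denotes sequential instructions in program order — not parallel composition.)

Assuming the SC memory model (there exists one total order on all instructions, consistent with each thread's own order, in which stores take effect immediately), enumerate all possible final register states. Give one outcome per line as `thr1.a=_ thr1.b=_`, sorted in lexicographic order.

thr1.a=0 thr1.b=0
thr1.a=0 thr1.b=1
thr1.a=2 thr1.b=1

outcome vector order: (thr1.a,thr1.b)
|SC outcomes| = 3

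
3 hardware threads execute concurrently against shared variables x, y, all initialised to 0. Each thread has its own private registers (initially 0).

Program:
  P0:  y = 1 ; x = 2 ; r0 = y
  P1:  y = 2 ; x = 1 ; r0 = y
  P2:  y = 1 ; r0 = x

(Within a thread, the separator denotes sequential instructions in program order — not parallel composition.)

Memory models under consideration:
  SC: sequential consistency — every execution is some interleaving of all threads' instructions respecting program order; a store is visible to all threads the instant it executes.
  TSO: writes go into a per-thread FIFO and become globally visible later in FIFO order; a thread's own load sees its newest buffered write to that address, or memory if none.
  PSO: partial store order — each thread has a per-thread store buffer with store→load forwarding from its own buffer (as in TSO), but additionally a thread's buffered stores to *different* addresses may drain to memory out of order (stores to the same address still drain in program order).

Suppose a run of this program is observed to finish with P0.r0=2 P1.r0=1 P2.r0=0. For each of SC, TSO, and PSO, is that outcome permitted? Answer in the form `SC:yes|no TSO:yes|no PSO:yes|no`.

outcome vector order: (P0.r0,P1.r0,P2.r0)
SC (11): (1,1,0) (1,1,1) (1,1,2) (1,2,0) (1,2,1) (1,2,2) (2,1,1) (2,1,2) (2,2,0) (2,2,1) (2,2,2)
TSO (12): (1,1,0) (1,1,1) (1,1,2) (1,2,0) (1,2,1) (1,2,2) (2,1,0) (2,1,1) (2,1,2) (2,2,0) (2,2,1) (2,2,2)
PSO (12): (1,1,0) (1,1,1) (1,1,2) (1,2,0) (1,2,1) (1,2,2) (2,1,0) (2,1,1) (2,1,2) (2,2,0) (2,2,1) (2,2,2)
target (2,1,0) ∈ {TSO,PSO}

SC:no TSO:yes PSO:yes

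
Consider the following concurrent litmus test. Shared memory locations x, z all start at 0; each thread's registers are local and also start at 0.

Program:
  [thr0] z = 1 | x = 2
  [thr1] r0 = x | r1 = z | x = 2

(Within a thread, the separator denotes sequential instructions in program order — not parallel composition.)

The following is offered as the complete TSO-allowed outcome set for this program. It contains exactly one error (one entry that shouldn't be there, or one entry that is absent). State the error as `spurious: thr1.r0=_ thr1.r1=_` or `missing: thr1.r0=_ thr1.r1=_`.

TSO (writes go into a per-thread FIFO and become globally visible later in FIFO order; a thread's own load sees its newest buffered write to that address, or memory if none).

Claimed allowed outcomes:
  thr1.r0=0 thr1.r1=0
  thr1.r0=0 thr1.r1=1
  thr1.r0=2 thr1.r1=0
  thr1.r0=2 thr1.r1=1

outcome vector order: (thr1.r0,thr1.r1)
[TSO] allowed = {0/0, 0/1, 2/1}
claimed∖TSO = {2/0}

spurious: thr1.r0=2 thr1.r1=0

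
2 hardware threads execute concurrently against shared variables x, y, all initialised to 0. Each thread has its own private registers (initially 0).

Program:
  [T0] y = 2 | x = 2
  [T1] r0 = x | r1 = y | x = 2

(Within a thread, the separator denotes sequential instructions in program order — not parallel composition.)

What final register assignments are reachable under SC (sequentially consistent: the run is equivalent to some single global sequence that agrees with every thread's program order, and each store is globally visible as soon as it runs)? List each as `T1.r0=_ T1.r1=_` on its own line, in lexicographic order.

T1.r0=0 T1.r1=0
T1.r0=0 T1.r1=2
T1.r0=2 T1.r1=2

outcome vector order: (T1.r0,T1.r1)
|SC outcomes| = 3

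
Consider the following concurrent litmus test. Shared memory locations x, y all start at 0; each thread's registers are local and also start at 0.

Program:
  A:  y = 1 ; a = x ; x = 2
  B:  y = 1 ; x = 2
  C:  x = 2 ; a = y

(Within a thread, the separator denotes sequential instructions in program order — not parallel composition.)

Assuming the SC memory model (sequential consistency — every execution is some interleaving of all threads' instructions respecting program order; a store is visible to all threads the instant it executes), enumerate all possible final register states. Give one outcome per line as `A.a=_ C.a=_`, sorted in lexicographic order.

outcome vector order: (A.a,C.a)
|SC outcomes| = 3

A.a=0 C.a=1
A.a=2 C.a=0
A.a=2 C.a=1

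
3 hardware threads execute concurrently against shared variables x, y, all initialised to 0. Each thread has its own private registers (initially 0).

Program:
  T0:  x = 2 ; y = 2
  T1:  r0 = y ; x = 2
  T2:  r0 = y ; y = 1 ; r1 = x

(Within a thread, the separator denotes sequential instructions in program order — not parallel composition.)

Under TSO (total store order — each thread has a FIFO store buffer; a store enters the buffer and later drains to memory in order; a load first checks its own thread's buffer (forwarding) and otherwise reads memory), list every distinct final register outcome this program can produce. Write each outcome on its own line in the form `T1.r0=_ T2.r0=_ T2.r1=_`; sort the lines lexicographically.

T1.r0=0 T2.r0=0 T2.r1=0
T1.r0=0 T2.r0=0 T2.r1=2
T1.r0=0 T2.r0=2 T2.r1=2
T1.r0=1 T2.r0=0 T2.r1=0
T1.r0=1 T2.r0=0 T2.r1=2
T1.r0=1 T2.r0=2 T2.r1=2
T1.r0=2 T2.r0=0 T2.r1=0
T1.r0=2 T2.r0=0 T2.r1=2
T1.r0=2 T2.r0=2 T2.r1=2

outcome vector order: (T1.r0,T2.r0,T2.r1)
|TSO outcomes| = 9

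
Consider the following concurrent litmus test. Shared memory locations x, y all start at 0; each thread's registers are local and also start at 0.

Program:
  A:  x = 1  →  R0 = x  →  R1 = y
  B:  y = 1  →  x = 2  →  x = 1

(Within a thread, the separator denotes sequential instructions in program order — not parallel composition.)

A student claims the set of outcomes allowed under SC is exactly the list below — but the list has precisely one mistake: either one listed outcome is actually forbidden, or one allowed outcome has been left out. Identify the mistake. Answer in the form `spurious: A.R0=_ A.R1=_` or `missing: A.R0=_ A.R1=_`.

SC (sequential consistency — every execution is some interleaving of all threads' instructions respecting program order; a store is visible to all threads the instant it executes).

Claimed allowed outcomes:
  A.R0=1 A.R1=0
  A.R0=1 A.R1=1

outcome vector order: (A.R0,A.R1)
SC (3): 10, 11, 21
SC∖claimed = {21}

missing: A.R0=2 A.R1=1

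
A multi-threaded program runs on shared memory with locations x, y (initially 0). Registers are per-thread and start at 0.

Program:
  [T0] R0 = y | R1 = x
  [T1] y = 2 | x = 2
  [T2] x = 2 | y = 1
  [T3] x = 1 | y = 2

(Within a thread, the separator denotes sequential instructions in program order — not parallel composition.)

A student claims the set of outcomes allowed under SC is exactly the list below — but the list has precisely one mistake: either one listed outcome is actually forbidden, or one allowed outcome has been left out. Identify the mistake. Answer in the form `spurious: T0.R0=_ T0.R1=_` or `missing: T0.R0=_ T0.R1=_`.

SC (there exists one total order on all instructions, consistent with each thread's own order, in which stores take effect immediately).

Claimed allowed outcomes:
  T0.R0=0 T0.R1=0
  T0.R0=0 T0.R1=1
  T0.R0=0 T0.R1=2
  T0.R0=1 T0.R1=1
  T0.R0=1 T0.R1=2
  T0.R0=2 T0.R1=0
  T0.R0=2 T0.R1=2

missing: T0.R0=2 T0.R1=1

outcome vector order: (T0.R0,T0.R1)
under SC → 00, 01, 02, 11, 12, 20, 21, 22
SC∖claimed = {21}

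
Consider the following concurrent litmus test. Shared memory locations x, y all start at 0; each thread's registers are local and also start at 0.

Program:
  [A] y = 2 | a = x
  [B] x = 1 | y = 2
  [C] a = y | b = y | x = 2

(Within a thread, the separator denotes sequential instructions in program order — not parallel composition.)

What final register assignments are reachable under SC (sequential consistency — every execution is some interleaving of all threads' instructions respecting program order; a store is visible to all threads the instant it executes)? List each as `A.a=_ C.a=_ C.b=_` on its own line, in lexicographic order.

A.a=0 C.a=0 C.b=0
A.a=0 C.a=0 C.b=2
A.a=0 C.a=2 C.b=2
A.a=1 C.a=0 C.b=0
A.a=1 C.a=0 C.b=2
A.a=1 C.a=2 C.b=2
A.a=2 C.a=0 C.b=0
A.a=2 C.a=0 C.b=2
A.a=2 C.a=2 C.b=2

outcome vector order: (A.a,C.a,C.b)
|SC outcomes| = 9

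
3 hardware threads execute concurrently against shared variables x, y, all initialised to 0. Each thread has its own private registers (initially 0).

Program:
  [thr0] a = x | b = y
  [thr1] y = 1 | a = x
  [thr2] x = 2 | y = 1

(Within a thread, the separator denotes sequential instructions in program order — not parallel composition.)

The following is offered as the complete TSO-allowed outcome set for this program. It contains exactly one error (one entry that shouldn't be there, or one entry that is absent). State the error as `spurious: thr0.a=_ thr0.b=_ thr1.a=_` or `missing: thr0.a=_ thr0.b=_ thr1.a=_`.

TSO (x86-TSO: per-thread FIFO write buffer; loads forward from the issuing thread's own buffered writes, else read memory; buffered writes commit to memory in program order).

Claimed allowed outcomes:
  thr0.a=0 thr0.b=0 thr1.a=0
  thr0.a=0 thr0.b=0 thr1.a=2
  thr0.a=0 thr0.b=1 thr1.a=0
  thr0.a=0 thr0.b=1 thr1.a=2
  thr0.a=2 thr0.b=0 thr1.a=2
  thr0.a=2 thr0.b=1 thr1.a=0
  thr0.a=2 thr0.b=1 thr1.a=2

missing: thr0.a=2 thr0.b=0 thr1.a=0

outcome vector order: (thr0.a,thr0.b,thr1.a)
[TSO] allowed = {0/0/0, 0/0/2, 0/1/0, 0/1/2, 2/0/0, 2/0/2, 2/1/0, 2/1/2}
TSO∖claimed = {2/0/0}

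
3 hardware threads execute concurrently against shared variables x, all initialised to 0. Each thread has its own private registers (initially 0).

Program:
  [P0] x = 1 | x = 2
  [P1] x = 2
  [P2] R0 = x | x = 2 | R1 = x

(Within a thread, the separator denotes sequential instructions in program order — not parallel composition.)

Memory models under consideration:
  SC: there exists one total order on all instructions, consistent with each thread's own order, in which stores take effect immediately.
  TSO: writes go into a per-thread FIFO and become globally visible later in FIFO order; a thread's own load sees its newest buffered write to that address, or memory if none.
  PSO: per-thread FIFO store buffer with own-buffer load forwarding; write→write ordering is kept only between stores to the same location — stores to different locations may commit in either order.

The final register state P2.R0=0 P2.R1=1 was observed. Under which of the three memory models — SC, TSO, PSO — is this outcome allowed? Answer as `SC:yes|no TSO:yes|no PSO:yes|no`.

SC:yes TSO:yes PSO:yes

outcome vector order: (P2.R0,P2.R1)
[SC] allowed = {<0 1>; <0 2>; <1 2>; <2 1>; <2 2>}
[TSO] allowed = {<0 1>; <0 2>; <1 2>; <2 1>; <2 2>}
[PSO] allowed = {<0 1>; <0 2>; <1 2>; <2 1>; <2 2>}
target <0 1> ∈ {SC,TSO,PSO}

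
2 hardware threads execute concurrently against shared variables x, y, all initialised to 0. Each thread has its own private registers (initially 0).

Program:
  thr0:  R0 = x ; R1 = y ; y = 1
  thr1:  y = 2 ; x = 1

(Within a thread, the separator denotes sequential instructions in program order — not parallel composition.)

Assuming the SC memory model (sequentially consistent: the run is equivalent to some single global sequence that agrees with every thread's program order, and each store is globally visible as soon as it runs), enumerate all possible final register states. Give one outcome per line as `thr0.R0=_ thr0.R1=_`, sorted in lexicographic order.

outcome vector order: (thr0.R0,thr0.R1)
|SC outcomes| = 3

thr0.R0=0 thr0.R1=0
thr0.R0=0 thr0.R1=2
thr0.R0=1 thr0.R1=2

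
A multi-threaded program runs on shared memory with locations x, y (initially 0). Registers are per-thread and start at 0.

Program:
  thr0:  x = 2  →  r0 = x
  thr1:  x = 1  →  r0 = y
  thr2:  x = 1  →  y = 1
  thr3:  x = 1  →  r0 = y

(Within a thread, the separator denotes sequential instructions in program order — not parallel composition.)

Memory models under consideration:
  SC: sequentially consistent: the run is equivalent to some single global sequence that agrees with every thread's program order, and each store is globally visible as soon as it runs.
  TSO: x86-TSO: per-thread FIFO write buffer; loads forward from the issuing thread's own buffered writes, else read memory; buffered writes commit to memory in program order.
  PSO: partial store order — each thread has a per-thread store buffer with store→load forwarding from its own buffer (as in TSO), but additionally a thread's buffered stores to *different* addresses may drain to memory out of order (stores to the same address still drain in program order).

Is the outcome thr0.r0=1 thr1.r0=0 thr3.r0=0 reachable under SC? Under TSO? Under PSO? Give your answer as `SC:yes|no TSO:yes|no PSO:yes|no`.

SC:yes TSO:yes PSO:yes

outcome vector order: (thr0.r0,thr1.r0,thr3.r0)
[SC] allowed = {100 101 110 111 200 201 210 211}
[TSO] allowed = {100 101 110 111 200 201 210 211}
[PSO] allowed = {100 101 110 111 200 201 210 211}
target 100 ∈ {SC,TSO,PSO}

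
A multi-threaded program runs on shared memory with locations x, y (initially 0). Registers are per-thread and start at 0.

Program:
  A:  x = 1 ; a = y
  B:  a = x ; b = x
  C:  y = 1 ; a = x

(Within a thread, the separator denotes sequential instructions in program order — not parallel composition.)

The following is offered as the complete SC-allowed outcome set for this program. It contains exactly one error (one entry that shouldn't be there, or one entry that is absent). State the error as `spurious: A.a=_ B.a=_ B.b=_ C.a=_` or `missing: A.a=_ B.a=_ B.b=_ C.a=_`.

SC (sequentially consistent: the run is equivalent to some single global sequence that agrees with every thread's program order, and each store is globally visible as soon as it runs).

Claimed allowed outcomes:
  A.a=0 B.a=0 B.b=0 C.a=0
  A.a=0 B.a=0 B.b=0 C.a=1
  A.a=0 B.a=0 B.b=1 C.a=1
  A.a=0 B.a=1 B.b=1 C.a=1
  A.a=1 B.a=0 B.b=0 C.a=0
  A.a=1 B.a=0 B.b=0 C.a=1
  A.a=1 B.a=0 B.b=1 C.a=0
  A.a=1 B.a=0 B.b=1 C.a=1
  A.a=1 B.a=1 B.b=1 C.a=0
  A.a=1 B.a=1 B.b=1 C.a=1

outcome vector order: (A.a,B.a,B.b,C.a)
[SC] allowed = {0/0/0/1, 0/0/1/1, 0/1/1/1, 1/0/0/0, 1/0/0/1, 1/0/1/0, 1/0/1/1, 1/1/1/0, 1/1/1/1}
claimed∖SC = {0/0/0/0}

spurious: A.a=0 B.a=0 B.b=0 C.a=0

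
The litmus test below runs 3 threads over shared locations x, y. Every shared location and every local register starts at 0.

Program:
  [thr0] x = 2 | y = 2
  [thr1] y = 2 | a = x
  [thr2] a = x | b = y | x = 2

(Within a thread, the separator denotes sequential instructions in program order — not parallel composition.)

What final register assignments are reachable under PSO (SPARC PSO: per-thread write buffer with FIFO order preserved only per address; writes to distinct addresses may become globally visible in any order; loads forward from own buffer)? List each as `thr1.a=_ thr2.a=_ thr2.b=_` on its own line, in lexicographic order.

thr1.a=0 thr2.a=0 thr2.b=0
thr1.a=0 thr2.a=0 thr2.b=2
thr1.a=0 thr2.a=2 thr2.b=0
thr1.a=0 thr2.a=2 thr2.b=2
thr1.a=2 thr2.a=0 thr2.b=0
thr1.a=2 thr2.a=0 thr2.b=2
thr1.a=2 thr2.a=2 thr2.b=0
thr1.a=2 thr2.a=2 thr2.b=2

outcome vector order: (thr1.a,thr2.a,thr2.b)
|PSO outcomes| = 8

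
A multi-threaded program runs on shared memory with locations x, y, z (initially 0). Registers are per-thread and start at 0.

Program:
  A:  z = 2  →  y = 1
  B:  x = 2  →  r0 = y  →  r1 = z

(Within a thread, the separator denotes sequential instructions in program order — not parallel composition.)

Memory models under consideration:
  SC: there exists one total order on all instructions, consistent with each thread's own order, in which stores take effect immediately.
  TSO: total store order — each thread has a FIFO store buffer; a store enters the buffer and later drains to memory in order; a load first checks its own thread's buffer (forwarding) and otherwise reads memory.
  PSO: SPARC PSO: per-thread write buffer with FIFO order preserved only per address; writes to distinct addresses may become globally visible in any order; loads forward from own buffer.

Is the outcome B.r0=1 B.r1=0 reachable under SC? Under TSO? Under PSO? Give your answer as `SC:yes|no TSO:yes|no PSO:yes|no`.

SC:no TSO:no PSO:yes

outcome vector order: (B.r0,B.r1)
[SC] allowed = {<0 0>; <0 2>; <1 2>}
[TSO] allowed = {<0 0>; <0 2>; <1 2>}
[PSO] allowed = {<0 0>; <0 2>; <1 0>; <1 2>}
target <1 0> ∈ {PSO}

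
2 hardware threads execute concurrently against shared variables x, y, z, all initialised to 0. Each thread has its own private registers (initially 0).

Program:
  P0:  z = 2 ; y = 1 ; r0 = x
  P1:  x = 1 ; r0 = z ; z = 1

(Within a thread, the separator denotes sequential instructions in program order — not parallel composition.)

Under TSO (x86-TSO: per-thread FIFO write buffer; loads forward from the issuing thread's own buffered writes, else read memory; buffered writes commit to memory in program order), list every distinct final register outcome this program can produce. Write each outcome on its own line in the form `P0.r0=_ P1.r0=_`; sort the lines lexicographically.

P0.r0=0 P1.r0=0
P0.r0=0 P1.r0=2
P0.r0=1 P1.r0=0
P0.r0=1 P1.r0=2

outcome vector order: (P0.r0,P1.r0)
|TSO outcomes| = 4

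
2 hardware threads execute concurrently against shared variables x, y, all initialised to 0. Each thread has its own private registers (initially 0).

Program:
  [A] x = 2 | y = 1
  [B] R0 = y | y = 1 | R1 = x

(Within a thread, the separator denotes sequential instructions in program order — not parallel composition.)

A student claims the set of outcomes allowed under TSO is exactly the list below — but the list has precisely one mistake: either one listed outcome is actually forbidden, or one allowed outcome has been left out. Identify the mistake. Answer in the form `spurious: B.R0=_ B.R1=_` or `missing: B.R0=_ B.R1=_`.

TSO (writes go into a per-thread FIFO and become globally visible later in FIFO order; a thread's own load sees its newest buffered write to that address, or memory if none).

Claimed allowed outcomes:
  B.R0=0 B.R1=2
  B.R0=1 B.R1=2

outcome vector order: (B.R0,B.R1)
[TSO] allowed = {0/0, 0/2, 1/2}
TSO∖claimed = {0/0}

missing: B.R0=0 B.R1=0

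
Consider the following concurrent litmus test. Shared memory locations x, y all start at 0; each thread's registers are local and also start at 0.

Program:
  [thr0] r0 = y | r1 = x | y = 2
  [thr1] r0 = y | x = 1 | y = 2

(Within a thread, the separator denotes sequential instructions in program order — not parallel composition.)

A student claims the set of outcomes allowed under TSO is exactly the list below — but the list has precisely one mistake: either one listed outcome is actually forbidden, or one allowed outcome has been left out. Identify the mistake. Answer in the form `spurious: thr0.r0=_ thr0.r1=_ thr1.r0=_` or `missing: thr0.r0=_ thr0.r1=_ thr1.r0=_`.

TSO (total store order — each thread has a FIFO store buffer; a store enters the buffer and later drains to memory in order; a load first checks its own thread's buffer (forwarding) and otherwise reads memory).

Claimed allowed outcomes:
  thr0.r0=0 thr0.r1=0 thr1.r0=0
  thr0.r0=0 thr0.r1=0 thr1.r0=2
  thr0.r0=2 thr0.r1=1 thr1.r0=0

outcome vector order: (thr0.r0,thr0.r1,thr1.r0)
[TSO] allowed = {0/0/0, 0/0/2, 0/1/0, 2/1/0}
TSO∖claimed = {0/1/0}

missing: thr0.r0=0 thr0.r1=1 thr1.r0=0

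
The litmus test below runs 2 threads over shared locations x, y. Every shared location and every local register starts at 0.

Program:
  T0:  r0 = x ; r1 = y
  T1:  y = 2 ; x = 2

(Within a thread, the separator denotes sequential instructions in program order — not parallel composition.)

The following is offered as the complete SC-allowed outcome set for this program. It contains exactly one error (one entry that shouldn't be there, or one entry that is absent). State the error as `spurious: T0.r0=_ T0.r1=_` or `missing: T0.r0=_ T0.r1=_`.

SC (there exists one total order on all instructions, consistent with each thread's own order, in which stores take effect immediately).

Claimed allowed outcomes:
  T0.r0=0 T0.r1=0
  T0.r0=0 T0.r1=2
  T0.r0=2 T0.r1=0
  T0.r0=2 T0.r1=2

outcome vector order: (T0.r0,T0.r1)
under SC → (0,0) (0,2) (2,2)
claimed∖SC = {(2,0)}

spurious: T0.r0=2 T0.r1=0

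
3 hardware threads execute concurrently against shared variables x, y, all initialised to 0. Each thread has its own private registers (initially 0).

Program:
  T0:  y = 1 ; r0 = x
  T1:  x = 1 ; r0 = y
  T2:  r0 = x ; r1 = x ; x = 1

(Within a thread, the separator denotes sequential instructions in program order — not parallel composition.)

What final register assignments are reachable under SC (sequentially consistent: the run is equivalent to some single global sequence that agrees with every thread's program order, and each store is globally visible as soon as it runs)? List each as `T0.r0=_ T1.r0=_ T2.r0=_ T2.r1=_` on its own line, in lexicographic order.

T0.r0=0 T1.r0=1 T2.r0=0 T2.r1=0
T0.r0=0 T1.r0=1 T2.r0=0 T2.r1=1
T0.r0=0 T1.r0=1 T2.r0=1 T2.r1=1
T0.r0=1 T1.r0=0 T2.r0=0 T2.r1=0
T0.r0=1 T1.r0=0 T2.r0=0 T2.r1=1
T0.r0=1 T1.r0=0 T2.r0=1 T2.r1=1
T0.r0=1 T1.r0=1 T2.r0=0 T2.r1=0
T0.r0=1 T1.r0=1 T2.r0=0 T2.r1=1
T0.r0=1 T1.r0=1 T2.r0=1 T2.r1=1

outcome vector order: (T0.r0,T1.r0,T2.r0,T2.r1)
|SC outcomes| = 9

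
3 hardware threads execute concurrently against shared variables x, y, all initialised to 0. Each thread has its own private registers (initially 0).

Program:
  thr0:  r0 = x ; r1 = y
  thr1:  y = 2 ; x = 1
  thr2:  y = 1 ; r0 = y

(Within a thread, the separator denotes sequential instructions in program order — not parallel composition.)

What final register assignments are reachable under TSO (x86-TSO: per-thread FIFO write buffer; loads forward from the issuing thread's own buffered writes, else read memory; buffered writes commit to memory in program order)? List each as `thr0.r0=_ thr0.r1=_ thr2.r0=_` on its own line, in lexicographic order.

outcome vector order: (thr0.r0,thr0.r1,thr2.r0)
|TSO outcomes| = 9

thr0.r0=0 thr0.r1=0 thr2.r0=1
thr0.r0=0 thr0.r1=0 thr2.r0=2
thr0.r0=0 thr0.r1=1 thr2.r0=1
thr0.r0=0 thr0.r1=1 thr2.r0=2
thr0.r0=0 thr0.r1=2 thr2.r0=1
thr0.r0=0 thr0.r1=2 thr2.r0=2
thr0.r0=1 thr0.r1=1 thr2.r0=1
thr0.r0=1 thr0.r1=2 thr2.r0=1
thr0.r0=1 thr0.r1=2 thr2.r0=2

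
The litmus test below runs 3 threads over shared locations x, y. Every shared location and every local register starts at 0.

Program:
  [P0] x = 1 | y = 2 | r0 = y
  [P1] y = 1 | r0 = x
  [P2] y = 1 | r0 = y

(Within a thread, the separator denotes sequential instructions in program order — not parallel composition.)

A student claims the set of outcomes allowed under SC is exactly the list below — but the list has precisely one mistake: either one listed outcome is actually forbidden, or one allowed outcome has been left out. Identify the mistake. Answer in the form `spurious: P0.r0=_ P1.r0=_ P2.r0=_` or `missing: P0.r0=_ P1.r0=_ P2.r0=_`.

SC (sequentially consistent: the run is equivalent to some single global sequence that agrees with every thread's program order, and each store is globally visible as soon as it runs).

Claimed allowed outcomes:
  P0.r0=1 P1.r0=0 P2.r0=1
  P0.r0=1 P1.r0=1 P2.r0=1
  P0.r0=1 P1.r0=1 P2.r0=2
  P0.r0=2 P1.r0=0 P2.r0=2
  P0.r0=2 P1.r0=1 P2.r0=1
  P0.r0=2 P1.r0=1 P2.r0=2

missing: P0.r0=2 P1.r0=0 P2.r0=1

outcome vector order: (P0.r0,P1.r0,P2.r0)
under SC → (1,0,1); (1,1,1); (1,1,2); (2,0,1); (2,0,2); (2,1,1); (2,1,2)
SC∖claimed = {(2,0,1)}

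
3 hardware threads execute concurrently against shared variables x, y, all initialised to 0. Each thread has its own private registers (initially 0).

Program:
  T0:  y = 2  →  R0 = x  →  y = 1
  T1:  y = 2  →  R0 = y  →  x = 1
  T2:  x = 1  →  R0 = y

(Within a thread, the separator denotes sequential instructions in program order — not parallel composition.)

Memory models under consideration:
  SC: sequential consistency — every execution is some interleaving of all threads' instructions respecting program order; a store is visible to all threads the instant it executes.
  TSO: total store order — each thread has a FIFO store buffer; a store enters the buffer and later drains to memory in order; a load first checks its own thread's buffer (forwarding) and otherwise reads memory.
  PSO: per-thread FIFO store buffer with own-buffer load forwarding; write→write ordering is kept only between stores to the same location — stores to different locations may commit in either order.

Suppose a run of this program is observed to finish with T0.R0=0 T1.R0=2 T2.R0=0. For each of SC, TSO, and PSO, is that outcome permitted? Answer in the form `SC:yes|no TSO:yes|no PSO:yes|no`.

SC:no TSO:yes PSO:yes

outcome vector order: (T0.R0,T1.R0,T2.R0)
[SC] allowed = {011; 012; 021; 022; 110; 111; 112; 120; 121; 122}
[TSO] allowed = {010; 011; 012; 020; 021; 022; 110; 111; 112; 120; 121; 122}
[PSO] allowed = {010; 011; 012; 020; 021; 022; 110; 111; 112; 120; 121; 122}
target 020 ∈ {TSO,PSO}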